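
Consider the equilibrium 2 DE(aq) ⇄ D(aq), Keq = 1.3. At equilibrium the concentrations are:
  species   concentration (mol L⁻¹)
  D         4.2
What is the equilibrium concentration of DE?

At equilibrium, Keq = [D] / [DE]² = 1.3.
(4.2) / ([DE])² = 1.3
[DE]² = 3.23 ⇒ [DE] = 1.8 mol L⁻¹

[DE] = 1.8 mol L⁻¹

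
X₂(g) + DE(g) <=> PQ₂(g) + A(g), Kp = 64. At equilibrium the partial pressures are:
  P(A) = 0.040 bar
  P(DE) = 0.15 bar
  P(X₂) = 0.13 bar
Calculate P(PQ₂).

At equilibrium, Kp = P(PQ₂)·P(A) / (P(X₂)·P(DE)) = 64.
(P(PQ₂))·(0.040) / ((0.13)·(0.15)) = 64
P(PQ₂) = 31.2 = 31 bar

P(PQ₂) = 31 bar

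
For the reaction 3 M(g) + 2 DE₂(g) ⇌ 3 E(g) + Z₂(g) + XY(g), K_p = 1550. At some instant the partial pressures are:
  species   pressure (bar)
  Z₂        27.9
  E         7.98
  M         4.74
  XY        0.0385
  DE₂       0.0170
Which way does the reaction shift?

to the left

Q_p = P(E)³·P(Z₂)·P(XY) / (P(M)³·P(DE₂)²) = (7.98)³·(27.9)·(0.0385) / ((4.74)³·(0.0170)²) = 17700
Q_p = 17700 > K_p = 1550, so the reverse reaction proceeds.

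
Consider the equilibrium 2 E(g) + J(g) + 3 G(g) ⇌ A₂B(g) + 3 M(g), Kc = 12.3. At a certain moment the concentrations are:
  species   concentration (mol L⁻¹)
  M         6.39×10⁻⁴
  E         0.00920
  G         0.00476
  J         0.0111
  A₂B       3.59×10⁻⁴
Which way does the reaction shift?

to the right

Qc = [A₂B]·[M]³ / ([E]²·[J]·[G]³) = (3.59×10⁻⁴)·(6.39×10⁻⁴)³ / ((0.00920)²·(0.0111)·(0.00476)³) = 0.924
Qc = 0.924 < Kc = 12.3, so the forward reaction proceeds.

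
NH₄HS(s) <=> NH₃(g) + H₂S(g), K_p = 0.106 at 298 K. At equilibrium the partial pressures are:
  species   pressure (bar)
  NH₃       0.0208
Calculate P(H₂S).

(NH₄HS is a pure solid — omitted from K_p.)
At equilibrium, K_p = P(NH₃)·P(H₂S) = 0.106.
(0.0208)·(P(H₂S)) = 0.106
P(H₂S) = 5.10 bar

P(H₂S) = 5.10 bar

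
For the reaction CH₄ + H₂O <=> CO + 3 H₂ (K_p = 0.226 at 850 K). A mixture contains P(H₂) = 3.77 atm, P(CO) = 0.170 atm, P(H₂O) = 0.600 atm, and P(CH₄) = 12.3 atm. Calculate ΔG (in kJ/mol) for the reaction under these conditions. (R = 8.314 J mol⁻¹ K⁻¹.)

Q_p = P(CO)·P(H₂)³ / (P(CH₄)·P(H₂O)) = (0.170)·(3.77)³ / ((12.3)·(0.600)) = 1.23
ΔG = RT ln(Q_p/K_p) = (8.314 J mol⁻¹ K⁻¹)(850 K) × ln(1.23/0.226)
   = (7.067 kJ/mol)(1.694) = 12.0 kJ/mol
ΔG > 0, so the forward reaction is non-spontaneous (proceeds in reverse).

ΔG = 12.0 kJ/mol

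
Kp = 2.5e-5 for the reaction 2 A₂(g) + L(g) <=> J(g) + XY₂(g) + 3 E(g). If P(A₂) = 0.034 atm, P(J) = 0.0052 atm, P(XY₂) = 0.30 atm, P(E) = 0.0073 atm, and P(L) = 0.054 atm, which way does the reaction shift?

to the right

Qp = P(J)·P(XY₂)·P(E)³ / (P(A₂)²·P(L)) = (0.0052)·(0.30)·(0.0073)³ / ((0.034)²·(0.054)) = 9.7e-6
Qp = 9.7e-6 < Kp = 2.5e-5, so the forward reaction proceeds.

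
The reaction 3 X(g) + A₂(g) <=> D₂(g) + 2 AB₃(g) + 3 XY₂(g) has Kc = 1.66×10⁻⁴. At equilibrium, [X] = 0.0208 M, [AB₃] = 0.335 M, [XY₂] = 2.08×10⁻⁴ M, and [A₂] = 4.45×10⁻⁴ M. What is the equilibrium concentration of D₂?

At equilibrium, Kc = [D₂]·[AB₃]²·[XY₂]³ / ([X]³·[A₂]) = 1.66×10⁻⁴.
([D₂])·(0.335)²·(2.08×10⁻⁴)³ / ((0.0208)³·(4.45×10⁻⁴)) = 1.66×10⁻⁴
[D₂] = 0.658 M

[D₂] = 0.658 M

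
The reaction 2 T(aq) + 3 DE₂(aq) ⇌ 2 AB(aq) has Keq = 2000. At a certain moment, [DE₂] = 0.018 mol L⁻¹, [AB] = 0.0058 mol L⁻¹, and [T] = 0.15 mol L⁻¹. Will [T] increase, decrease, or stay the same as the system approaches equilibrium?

Q = [AB]² / ([T]²·[DE₂]³) = (0.0058)² / ((0.15)²·(0.018)³) = 260
Q = 260 < Keq = 2000: net forward reaction.
T is a reactant, so it decreases.

decrease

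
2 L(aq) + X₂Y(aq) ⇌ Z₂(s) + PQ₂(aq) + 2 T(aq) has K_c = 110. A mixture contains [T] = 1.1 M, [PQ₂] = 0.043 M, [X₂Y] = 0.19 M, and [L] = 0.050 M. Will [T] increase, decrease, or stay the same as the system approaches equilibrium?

(Z₂ is a pure solid — omitted from Q_c.)
Q_c = [PQ₂]·[T]² / ([L]²·[X₂Y]) = (0.043)·(1.1)² / ((0.050)²·(0.19)) = 110
Q_c = 110 = K_c; the system is at equilibrium.

stay the same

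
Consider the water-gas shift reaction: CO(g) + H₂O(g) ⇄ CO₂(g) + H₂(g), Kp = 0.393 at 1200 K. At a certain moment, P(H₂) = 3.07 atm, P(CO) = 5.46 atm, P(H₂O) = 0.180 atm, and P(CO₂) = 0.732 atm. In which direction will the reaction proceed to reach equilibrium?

Qp = P(CO₂)·P(H₂) / (P(CO)·P(H₂O)) = (0.732)·(3.07) / ((5.46)·(0.180)) = 2.29
Qp = 2.29 > Kp = 0.393, so the reverse reaction proceeds.

in the reverse direction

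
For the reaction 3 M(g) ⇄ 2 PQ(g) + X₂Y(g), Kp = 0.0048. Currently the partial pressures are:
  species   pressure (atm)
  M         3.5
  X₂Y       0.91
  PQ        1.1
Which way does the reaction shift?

toward reactants

Qp = P(PQ)²·P(X₂Y) / P(M)³ = (1.1)²·(0.91) / (3.5)³ = 0.026
Qp = 0.026 > Kp = 0.0048, so the reverse reaction proceeds.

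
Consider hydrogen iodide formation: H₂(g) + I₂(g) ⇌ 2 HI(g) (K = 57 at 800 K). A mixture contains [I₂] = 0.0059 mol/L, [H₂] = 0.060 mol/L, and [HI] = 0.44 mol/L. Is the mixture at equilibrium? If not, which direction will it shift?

Q = [HI]² / ([H₂]·[I₂]) = (0.44)² / ((0.060)·(0.0059)) = 550
Q = 550 > K = 57: net reverse reaction.

no; Q > K, reaction proceeds in reverse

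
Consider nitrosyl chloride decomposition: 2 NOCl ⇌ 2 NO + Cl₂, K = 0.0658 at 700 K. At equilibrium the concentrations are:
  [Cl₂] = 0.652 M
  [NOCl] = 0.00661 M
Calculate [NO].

[NO] = 0.00210 M

At equilibrium, K = [NO]²·[Cl₂] / [NOCl]² = 0.0658.
([NO])²·(0.652) / (0.00661)² = 0.0658
[NO]² = 4.41×10⁻⁶ ⇒ [NO] = 0.00210 M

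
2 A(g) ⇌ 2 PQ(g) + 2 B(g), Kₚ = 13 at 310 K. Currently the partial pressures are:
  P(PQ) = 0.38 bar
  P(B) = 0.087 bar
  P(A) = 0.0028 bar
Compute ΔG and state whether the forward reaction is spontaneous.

Qₚ = P(PQ)²·P(B)² / P(A)² = (0.38)²·(0.087)² / (0.0028)² = 139
ΔG = RT ln(Qₚ/Kₚ) = (8.314 J mol⁻¹ K⁻¹)(310 K) × ln(139/13)
   = (2.577 kJ/mol)(2.370) = 6.11 kJ/mol
ΔG > 0, so the forward reaction is non-spontaneous (proceeds in reverse).

ΔG = 6.11 kJ/mol; the forward reaction is non-spontaneous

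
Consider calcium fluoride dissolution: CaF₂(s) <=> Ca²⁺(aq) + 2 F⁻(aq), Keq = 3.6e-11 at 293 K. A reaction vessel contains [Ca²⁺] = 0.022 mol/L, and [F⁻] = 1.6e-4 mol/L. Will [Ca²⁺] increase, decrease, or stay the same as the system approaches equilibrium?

decrease

(CaF₂ is a pure solid — omitted from Q.)
Q = [Ca²⁺]·[F⁻]² = (0.022)·(1.6e-4)² = 5.6e-10
Q = 5.6e-10 > Keq = 3.6e-11: net reverse reaction.
Ca²⁺ is a product, so it decreases.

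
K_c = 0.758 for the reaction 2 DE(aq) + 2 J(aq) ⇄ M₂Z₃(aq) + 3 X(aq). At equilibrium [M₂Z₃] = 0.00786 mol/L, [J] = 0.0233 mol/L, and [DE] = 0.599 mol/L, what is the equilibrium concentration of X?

At equilibrium, K_c = [M₂Z₃]·[X]³ / ([DE]²·[J]²) = 0.758.
(0.00786)·([X])³ / ((0.599)²·(0.0233)²) = 0.758
[X]³ = 0.0188 ⇒ [X] = 0.266 mol/L

[X] = 0.266 mol/L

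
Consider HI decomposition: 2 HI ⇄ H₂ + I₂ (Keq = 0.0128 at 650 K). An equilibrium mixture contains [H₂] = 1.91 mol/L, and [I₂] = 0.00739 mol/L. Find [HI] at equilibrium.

[HI] = 1.05 mol/L

At equilibrium, Keq = [H₂]·[I₂] / [HI]² = 0.0128.
(1.91)·(0.00739) / ([HI])² = 0.0128
[HI]² = 1.10 ⇒ [HI] = 1.05 mol/L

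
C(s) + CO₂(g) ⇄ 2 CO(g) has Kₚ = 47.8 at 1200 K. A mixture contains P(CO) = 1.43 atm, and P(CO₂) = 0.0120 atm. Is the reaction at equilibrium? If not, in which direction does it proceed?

(C is a pure solid — omitted from Qₚ.)
Qₚ = P(CO)² / P(CO₂) = (1.43)² / (0.0120) = 170
Qₚ = 170 > Kₚ = 47.8, so the reverse reaction proceeds.

in the reverse direction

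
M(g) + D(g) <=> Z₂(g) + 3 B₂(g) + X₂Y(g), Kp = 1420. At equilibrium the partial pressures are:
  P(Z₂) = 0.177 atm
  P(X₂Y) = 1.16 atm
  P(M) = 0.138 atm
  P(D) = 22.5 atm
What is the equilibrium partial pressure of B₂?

P(B₂) = 27.8 atm

At equilibrium, Kp = P(Z₂)·P(B₂)³·P(X₂Y) / (P(M)·P(D)) = 1420.
(0.177)·(P(B₂))³·(1.16) / ((0.138)·(22.5)) = 1420
P(B₂)³ = 21500 ⇒ P(B₂) = 27.8 atm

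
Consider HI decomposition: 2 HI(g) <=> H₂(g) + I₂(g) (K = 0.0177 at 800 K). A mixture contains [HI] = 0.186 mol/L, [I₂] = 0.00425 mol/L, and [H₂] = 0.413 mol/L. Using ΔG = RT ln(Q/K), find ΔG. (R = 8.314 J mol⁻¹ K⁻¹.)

Q = [H₂]·[I₂] / [HI]² = (0.413)·(0.00425) / (0.186)² = 0.0507
ΔG = RT ln(Q/K) = (8.314 J mol⁻¹ K⁻¹)(800 K) × ln(0.0507/0.0177)
   = (6.651 kJ/mol)(1.052) = 7.00 kJ/mol
ΔG > 0, so the forward reaction is non-spontaneous (proceeds in reverse).

ΔG = 7.00 kJ/mol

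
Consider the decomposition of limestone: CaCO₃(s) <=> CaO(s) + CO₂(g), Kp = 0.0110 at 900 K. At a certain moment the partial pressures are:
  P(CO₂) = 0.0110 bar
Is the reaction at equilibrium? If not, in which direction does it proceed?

(CaCO₃, CaO are pure solids — omitted from Qp.)
Qp = P(CO₂) = 0.0110
Qp = 0.0110 = Kp, so the system is already at equilibrium.

at equilibrium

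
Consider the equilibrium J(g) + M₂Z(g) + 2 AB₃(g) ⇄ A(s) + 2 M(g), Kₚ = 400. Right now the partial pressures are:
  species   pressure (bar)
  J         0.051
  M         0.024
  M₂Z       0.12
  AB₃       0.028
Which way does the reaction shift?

to the right

(A is a pure solid — omitted from Qₚ.)
Qₚ = P(M)² / (P(J)·P(M₂Z)·P(AB₃)²) = (0.024)² / ((0.051)·(0.12)·(0.028)²) = 120
Qₚ = 120 < Kₚ = 400, so the forward reaction proceeds.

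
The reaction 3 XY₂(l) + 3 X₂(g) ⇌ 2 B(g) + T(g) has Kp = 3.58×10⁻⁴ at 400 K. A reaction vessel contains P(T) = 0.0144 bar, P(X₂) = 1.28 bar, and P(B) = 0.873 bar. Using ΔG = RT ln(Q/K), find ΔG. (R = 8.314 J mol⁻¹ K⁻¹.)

ΔG = 8.92 kJ/mol

(XY₂ is a pure liquid — omitted from Qp.)
Qp = P(B)²·P(T) / P(X₂)³ = (0.873)²·(0.0144) / (1.28)³ = 0.00523
ΔG = RT ln(Qp/Kp) = (8.314 J mol⁻¹ K⁻¹)(400 K) × ln(0.00523/3.58×10⁻⁴)
   = (3.326 kJ/mol)(2.682) = 8.92 kJ/mol
ΔG > 0, so the forward reaction is non-spontaneous (proceeds in reverse).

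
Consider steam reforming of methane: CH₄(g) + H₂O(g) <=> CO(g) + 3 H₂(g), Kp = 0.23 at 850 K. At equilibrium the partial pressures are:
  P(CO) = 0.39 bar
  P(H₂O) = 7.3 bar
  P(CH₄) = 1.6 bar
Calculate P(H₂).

P(H₂) = 1.9 bar

At equilibrium, Kp = P(CO)·P(H₂)³ / (P(CH₄)·P(H₂O)) = 0.23.
(0.39)·(P(H₂))³ / ((1.6)·(7.3)) = 0.23
P(H₂)³ = 6.89 ⇒ P(H₂) = 1.9 bar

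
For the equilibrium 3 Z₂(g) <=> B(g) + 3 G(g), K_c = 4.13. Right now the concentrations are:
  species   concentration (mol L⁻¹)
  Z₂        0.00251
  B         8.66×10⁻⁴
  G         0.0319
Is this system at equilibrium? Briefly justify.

no; Q < K, reaction proceeds forward

Q_c = [B]·[G]³ / [Z₂]³ = (8.66×10⁻⁴)·(0.0319)³ / (0.00251)³ = 1.78
Q_c = 1.78 < K_c = 4.13: net forward reaction.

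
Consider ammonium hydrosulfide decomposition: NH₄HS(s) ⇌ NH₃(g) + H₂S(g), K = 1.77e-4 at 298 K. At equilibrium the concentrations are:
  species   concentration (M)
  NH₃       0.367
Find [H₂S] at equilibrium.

[H₂S] = 4.82e-4 M

(NH₄HS is a pure solid — omitted from K.)
At equilibrium, K = [NH₃]·[H₂S] = 1.77e-4.
(0.367)·([H₂S]) = 1.77e-4
[H₂S] = 4.82e-4 M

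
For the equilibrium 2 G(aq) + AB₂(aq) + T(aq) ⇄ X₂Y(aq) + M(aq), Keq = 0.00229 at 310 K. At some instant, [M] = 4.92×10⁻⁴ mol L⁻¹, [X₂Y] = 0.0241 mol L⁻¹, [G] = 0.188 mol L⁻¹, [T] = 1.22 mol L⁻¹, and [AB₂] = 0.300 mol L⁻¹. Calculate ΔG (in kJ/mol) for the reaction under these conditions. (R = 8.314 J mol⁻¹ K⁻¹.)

Q = [X₂Y]·[M] / ([G]²·[AB₂]·[T]) = (0.0241)·(4.92×10⁻⁴) / ((0.188)²·(0.300)·(1.22)) = 9.17×10⁻⁴
ΔG = RT ln(Q/Keq) = (8.314 J mol⁻¹ K⁻¹)(310 K) × ln(9.17×10⁻⁴/0.00229)
   = (2.577 kJ/mol)(-0.9152) = -2.36 kJ/mol
ΔG < 0, so the forward reaction is spontaneous (proceeds forward).

ΔG = -2.36 kJ/mol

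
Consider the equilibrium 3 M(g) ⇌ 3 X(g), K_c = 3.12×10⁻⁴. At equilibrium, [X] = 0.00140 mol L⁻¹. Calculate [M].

At equilibrium, K_c = [X]³ / [M]³ = 3.12×10⁻⁴.
(0.00140)³ / ([M])³ = 3.12×10⁻⁴
[M]³ = 8.79×10⁻⁶ ⇒ [M] = 0.0206 mol L⁻¹

[M] = 0.0206 mol L⁻¹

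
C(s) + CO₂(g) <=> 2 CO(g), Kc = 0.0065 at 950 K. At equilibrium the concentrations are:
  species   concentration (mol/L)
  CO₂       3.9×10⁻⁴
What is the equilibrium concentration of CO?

(C is a pure solid — omitted from Kc.)
At equilibrium, Kc = [CO]² / [CO₂] = 0.0065.
([CO])² / (3.9×10⁻⁴) = 0.0065
[CO]² = 2.54×10⁻⁶ ⇒ [CO] = 0.0016 mol/L

[CO] = 0.0016 mol/L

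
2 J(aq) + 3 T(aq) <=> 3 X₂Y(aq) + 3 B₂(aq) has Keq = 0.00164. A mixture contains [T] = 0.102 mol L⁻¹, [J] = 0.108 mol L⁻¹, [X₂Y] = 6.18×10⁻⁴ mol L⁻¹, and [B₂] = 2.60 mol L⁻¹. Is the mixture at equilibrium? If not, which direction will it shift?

Q = [X₂Y]³·[B₂]³ / ([J]²·[T]³) = (6.18×10⁻⁴)³·(2.60)³ / ((0.108)²·(0.102)³) = 3.35×10⁻⁴
Q = 3.35×10⁻⁴ < Keq = 0.00164: net forward reaction.

no; Q < K, reaction proceeds forward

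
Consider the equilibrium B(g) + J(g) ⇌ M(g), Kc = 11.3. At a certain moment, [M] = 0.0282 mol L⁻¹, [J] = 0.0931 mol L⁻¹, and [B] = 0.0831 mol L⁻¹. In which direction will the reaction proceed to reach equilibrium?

Qc = [M] / ([B]·[J]) = (0.0282) / ((0.0831)·(0.0931)) = 3.65
Qc = 3.65 < Kc = 11.3, so the forward reaction proceeds.

to the right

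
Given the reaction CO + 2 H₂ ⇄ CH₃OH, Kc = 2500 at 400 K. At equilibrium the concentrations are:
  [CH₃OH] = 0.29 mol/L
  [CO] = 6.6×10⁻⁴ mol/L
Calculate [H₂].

At equilibrium, Kc = [CH₃OH] / ([CO]·[H₂]²) = 2500.
(0.29) / ((6.6×10⁻⁴)·([H₂])²) = 2500
[H₂]² = 0.176 ⇒ [H₂] = 0.42 mol/L

[H₂] = 0.42 mol/L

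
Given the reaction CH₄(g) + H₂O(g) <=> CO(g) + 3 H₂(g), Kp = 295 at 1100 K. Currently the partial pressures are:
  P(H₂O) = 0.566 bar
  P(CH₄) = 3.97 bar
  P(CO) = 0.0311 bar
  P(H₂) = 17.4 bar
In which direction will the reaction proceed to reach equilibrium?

toward products

Qp = P(CO)·P(H₂)³ / (P(CH₄)·P(H₂O)) = (0.0311)·(17.4)³ / ((3.97)·(0.566)) = 72.9
Qp = 72.9 < Kp = 295, so the forward reaction proceeds.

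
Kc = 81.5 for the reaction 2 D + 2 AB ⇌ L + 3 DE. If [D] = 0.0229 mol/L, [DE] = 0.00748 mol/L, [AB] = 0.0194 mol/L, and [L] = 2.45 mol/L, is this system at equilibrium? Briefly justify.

no; Q < K, reaction proceeds forward

Qc = [L]·[DE]³ / ([D]²·[AB]²) = (2.45)·(0.00748)³ / ((0.0229)²·(0.0194)²) = 5.20
Qc = 5.20 < Kc = 81.5: net forward reaction.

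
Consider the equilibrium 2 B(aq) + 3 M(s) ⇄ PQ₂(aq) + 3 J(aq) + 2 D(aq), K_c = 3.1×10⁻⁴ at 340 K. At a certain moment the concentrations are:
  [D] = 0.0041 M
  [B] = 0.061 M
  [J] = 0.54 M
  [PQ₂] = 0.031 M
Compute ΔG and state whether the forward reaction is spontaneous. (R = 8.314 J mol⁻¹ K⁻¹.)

ΔG = -7.47 kJ/mol; the forward reaction is spontaneous

(M is a pure solid — omitted from Q_c.)
Q_c = [PQ₂]·[J]³·[D]² / [B]² = (0.031)·(0.54)³·(0.0041)² / (0.061)² = 2.21×10⁻⁵
ΔG = RT ln(Q_c/K_c) = (8.314 J mol⁻¹ K⁻¹)(340 K) × ln(2.21×10⁻⁵/3.1×10⁻⁴)
   = (2.827 kJ/mol)(-2.641) = -7.47 kJ/mol
ΔG < 0, so the forward reaction is spontaneous (proceeds forward).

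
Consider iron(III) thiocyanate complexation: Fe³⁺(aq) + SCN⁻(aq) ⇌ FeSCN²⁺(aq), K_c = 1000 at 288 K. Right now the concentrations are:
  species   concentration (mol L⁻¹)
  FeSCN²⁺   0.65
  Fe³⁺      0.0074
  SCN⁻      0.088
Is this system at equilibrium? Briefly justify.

yes, at equilibrium

Q_c = [FeSCN²⁺] / ([Fe³⁺]·[SCN⁻]) = (0.65) / ((0.0074)·(0.088)) = 1000
Q_c = 1000 = K_c; the system is at equilibrium.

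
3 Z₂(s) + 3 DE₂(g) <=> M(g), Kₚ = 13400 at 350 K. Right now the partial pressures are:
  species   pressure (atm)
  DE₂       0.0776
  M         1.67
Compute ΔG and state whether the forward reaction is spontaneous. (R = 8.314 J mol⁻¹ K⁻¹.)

(Z₂ is a pure solid — omitted from Qₚ.)
Qₚ = P(M) / P(DE₂)³ = (1.67) / (0.0776)³ = 3570
ΔG = RT ln(Qₚ/Kₚ) = (8.314 J mol⁻¹ K⁻¹)(350 K) × ln(3570/13400)
   = (2.910 kJ/mol)(-1.323) = -3.85 kJ/mol
ΔG < 0, so the forward reaction is spontaneous (proceeds forward).

ΔG = -3.85 kJ/mol; the forward reaction is spontaneous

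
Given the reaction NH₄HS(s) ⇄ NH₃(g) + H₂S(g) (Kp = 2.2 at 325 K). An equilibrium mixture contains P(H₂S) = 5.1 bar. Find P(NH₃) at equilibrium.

P(NH₃) = 0.43 bar

(NH₄HS is a pure solid — omitted from Kp.)
At equilibrium, Kp = P(NH₃)·P(H₂S) = 2.2.
(P(NH₃))·(5.1) = 2.2
P(NH₃) = 0.431 = 0.43 bar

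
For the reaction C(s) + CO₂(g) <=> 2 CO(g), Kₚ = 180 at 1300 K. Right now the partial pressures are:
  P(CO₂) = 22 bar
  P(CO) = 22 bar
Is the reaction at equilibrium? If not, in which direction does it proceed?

in the forward direction

(C is a pure solid — omitted from Qₚ.)
Qₚ = P(CO)² / P(CO₂) = (22)² / (22) = 22
Qₚ = 22 < Kₚ = 180, so the forward reaction proceeds.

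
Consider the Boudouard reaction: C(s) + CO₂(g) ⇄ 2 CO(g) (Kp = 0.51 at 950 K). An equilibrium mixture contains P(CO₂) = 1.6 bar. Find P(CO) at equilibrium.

(C is a pure solid — omitted from Kp.)
At equilibrium, Kp = P(CO)² / P(CO₂) = 0.51.
(P(CO))² / (1.6) = 0.51
P(CO)² = 0.816 ⇒ P(CO) = 0.90 bar

P(CO) = 0.90 bar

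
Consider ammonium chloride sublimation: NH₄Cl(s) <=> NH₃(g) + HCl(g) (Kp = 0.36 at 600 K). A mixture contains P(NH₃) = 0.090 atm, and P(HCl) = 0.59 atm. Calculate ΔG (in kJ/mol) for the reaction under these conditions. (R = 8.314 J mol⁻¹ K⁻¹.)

(NH₄Cl is a pure solid — omitted from Qp.)
Qp = P(NH₃)·P(HCl) = (0.090)·(0.59) = 0.0531
ΔG = RT ln(Qp/Kp) = (8.314 J mol⁻¹ K⁻¹)(600 K) × ln(0.0531/0.36)
   = (4.988 kJ/mol)(-1.914) = -9.55 kJ/mol
ΔG < 0, so the forward reaction is spontaneous (proceeds forward).

ΔG = -9.55 kJ/mol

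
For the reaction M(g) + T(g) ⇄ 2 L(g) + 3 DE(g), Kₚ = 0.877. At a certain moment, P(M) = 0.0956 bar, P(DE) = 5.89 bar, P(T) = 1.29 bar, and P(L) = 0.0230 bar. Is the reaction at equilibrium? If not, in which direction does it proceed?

Qₚ = P(L)²·P(DE)³ / (P(M)·P(T)) = (0.0230)²·(5.89)³ / ((0.0956)·(1.29)) = 0.877
Qₚ = 0.877 = Kₚ, so the system is already at equilibrium.

neither direction; the system is at equilibrium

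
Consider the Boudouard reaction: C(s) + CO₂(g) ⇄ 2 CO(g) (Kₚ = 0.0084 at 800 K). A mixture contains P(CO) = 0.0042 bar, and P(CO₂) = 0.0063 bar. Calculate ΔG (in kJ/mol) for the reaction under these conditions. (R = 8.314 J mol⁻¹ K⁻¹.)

ΔG = -7.31 kJ/mol

(C is a pure solid — omitted from Qₚ.)
Qₚ = P(CO)² / P(CO₂) = (0.0042)² / (0.0063) = 0.00280
ΔG = RT ln(Qₚ/Kₚ) = (8.314 J mol⁻¹ K⁻¹)(800 K) × ln(0.00280/0.0084)
   = (6.651 kJ/mol)(-1.099) = -7.31 kJ/mol
ΔG < 0, so the forward reaction is spontaneous (proceeds forward).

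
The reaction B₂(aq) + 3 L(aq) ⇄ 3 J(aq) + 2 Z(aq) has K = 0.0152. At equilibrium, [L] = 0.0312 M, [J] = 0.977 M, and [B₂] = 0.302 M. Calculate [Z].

At equilibrium, K = [J]³·[Z]² / ([B₂]·[L]³) = 0.0152.
(0.977)³·([Z])² / ((0.302)·(0.0312)³) = 0.0152
[Z]² = 1.49×10⁻⁷ ⇒ [Z] = 3.87×10⁻⁴ M

[Z] = 3.87×10⁻⁴ M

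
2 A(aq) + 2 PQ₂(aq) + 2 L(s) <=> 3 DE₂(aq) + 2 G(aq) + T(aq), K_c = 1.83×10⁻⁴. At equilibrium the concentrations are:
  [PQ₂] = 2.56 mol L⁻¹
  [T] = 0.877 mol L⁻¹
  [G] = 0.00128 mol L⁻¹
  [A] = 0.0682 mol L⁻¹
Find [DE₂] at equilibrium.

(L is a pure solid — omitted from K_c.)
At equilibrium, K_c = [DE₂]³·[G]²·[T] / ([A]²·[PQ₂]²) = 1.83×10⁻⁴.
([DE₂])³·(0.00128)²·(0.877) / ((0.0682)²·(2.56)²) = 1.83×10⁻⁴
[DE₂]³ = 3.88 ⇒ [DE₂] = 1.57 mol L⁻¹

[DE₂] = 1.57 mol L⁻¹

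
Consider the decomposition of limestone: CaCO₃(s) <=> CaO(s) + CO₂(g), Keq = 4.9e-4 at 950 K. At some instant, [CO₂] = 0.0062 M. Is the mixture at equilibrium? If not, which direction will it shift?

(CaCO₃, CaO are pure solids — omitted from Q.)
Q = [CO₂] = 0.0062
Q = 0.0062 > Keq = 4.9e-4: net reverse reaction.

no; Q > K, reaction proceeds in reverse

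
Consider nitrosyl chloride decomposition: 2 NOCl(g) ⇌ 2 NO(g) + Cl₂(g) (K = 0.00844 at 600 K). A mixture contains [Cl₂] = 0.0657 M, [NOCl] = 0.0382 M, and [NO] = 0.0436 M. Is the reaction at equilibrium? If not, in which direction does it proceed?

reverse (toward reactants)

Q = [NO]²·[Cl₂] / [NOCl]² = (0.0436)²·(0.0657) / (0.0382)² = 0.0856
Q = 0.0856 > K = 0.00844, so the reverse reaction proceeds.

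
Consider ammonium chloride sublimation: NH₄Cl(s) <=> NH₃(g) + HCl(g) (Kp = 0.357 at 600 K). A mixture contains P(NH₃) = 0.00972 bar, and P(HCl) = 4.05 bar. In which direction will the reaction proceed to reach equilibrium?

(NH₄Cl is a pure solid — omitted from Qp.)
Qp = P(NH₃)·P(HCl) = (0.00972)·(4.05) = 0.0394
Qp = 0.0394 < Kp = 0.357, so the forward reaction proceeds.

toward products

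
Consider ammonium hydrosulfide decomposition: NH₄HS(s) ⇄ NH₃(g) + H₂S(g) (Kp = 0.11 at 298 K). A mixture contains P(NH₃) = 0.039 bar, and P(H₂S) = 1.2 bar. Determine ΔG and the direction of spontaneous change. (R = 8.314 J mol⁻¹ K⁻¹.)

(NH₄HS is a pure solid — omitted from Qp.)
Qp = P(NH₃)·P(H₂S) = (0.039)·(1.2) = 0.0468
ΔG = RT ln(Qp/Kp) = (8.314 J mol⁻¹ K⁻¹)(298 K) × ln(0.0468/0.11)
   = (2.478 kJ/mol)(-0.8546) = -2.12 kJ/mol
ΔG < 0, so the forward reaction is spontaneous (proceeds forward).

ΔG = -2.12 kJ/mol; the forward reaction is spontaneous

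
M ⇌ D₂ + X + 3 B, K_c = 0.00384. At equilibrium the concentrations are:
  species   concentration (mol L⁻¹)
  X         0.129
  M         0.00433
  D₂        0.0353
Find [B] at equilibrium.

At equilibrium, K_c = [D₂]·[X]·[B]³ / [M] = 0.00384.
(0.0353)·(0.129)·([B])³ / (0.00433) = 0.00384
[B]³ = 0.00365 ⇒ [B] = 0.154 mol L⁻¹

[B] = 0.154 mol L⁻¹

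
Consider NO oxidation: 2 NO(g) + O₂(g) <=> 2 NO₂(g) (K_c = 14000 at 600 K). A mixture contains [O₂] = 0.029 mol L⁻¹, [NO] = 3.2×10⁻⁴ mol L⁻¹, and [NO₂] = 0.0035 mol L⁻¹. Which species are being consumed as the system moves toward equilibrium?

Q_c = [NO₂]² / ([NO]²·[O₂]) = (0.0035)² / ((3.2×10⁻⁴)²·(0.029)) = 4100
Q_c = 4100 < K_c = 14000: net forward reaction.

NO, O₂ (reactants)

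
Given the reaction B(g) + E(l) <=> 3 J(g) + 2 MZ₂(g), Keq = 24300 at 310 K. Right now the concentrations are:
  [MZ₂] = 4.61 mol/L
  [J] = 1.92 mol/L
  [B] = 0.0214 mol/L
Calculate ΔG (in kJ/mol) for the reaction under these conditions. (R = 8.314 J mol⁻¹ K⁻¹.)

(E is a pure liquid — omitted from Q.)
Q = [J]³·[MZ₂]² / [B] = (1.92)³·(4.61)² / (0.0214) = 7030
ΔG = RT ln(Q/Keq) = (8.314 J mol⁻¹ K⁻¹)(310 K) × ln(7030/24300)
   = (2.577 kJ/mol)(-1.240) = -3.20 kJ/mol
ΔG < 0, so the forward reaction is spontaneous (proceeds forward).

ΔG = -3.20 kJ/mol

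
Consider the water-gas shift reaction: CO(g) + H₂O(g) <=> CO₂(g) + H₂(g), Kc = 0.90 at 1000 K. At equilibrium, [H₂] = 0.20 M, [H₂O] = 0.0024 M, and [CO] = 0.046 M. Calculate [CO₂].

At equilibrium, Kc = [CO₂]·[H₂] / ([CO]·[H₂O]) = 0.90.
([CO₂])·(0.20) / ((0.046)·(0.0024)) = 0.90
[CO₂] = 4.97e-4 = 5.0e-4 M

[CO₂] = 5.0e-4 M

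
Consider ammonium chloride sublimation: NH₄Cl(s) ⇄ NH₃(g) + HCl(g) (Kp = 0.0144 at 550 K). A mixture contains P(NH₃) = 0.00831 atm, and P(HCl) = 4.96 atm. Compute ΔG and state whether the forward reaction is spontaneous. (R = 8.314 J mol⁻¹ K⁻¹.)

(NH₄Cl is a pure solid — omitted from Qp.)
Qp = P(NH₃)·P(HCl) = (0.00831)·(4.96) = 0.0412
ΔG = RT ln(Qp/Kp) = (8.314 J mol⁻¹ K⁻¹)(550 K) × ln(0.0412/0.0144)
   = (4.573 kJ/mol)(1.051) = 4.81 kJ/mol
ΔG > 0, so the forward reaction is non-spontaneous (proceeds in reverse).

ΔG = 4.81 kJ/mol; the forward reaction is non-spontaneous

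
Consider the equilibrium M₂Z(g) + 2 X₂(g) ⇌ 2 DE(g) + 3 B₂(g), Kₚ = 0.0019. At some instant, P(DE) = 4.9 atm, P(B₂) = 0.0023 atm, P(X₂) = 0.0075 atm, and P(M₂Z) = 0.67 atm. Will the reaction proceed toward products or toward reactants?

Qₚ = P(DE)²·P(B₂)³ / (P(M₂Z)·P(X₂)²) = (4.9)²·(0.0023)³ / ((0.67)·(0.0075)²) = 0.0078
Qₚ = 0.0078 > Kₚ = 0.0019, so the reverse reaction proceeds.

reverse (toward reactants)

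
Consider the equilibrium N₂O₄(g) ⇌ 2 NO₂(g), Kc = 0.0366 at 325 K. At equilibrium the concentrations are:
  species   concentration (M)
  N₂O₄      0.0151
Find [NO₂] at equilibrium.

At equilibrium, Kc = [NO₂]² / [N₂O₄] = 0.0366.
([NO₂])² / (0.0151) = 0.0366
[NO₂]² = 5.53×10⁻⁴ ⇒ [NO₂] = 0.0235 M

[NO₂] = 0.0235 M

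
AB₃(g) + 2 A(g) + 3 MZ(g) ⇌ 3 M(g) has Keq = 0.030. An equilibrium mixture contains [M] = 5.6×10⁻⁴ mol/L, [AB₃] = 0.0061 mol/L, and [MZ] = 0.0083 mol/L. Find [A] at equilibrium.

[A] = 1.3 mol/L

At equilibrium, Keq = [M]³ / ([AB₃]·[A]²·[MZ]³) = 0.030.
(5.6×10⁻⁴)³ / ((0.0061)·([A])²·(0.0083)³) = 0.030
[A]² = 1.68 ⇒ [A] = 1.3 mol/L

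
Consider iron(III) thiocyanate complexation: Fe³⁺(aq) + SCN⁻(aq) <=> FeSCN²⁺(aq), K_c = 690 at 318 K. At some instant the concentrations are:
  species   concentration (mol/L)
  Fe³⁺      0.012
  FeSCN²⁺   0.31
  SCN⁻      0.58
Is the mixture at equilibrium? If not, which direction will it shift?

Q_c = [FeSCN²⁺] / ([Fe³⁺]·[SCN⁻]) = (0.31) / ((0.012)·(0.58)) = 45
Q_c = 45 < K_c = 690: net forward reaction.

no; Q < K, reaction proceeds forward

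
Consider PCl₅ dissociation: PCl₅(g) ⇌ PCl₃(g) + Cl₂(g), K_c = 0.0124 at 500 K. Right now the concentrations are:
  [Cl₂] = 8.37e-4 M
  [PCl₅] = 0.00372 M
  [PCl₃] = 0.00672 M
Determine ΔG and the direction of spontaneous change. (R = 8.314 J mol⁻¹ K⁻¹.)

ΔG = -8.75 kJ/mol; the forward reaction is spontaneous

Q_c = [PCl₃]·[Cl₂] / [PCl₅] = (0.00672)·(8.37e-4) / (0.00372) = 0.00151
ΔG = RT ln(Q_c/K_c) = (8.314 J mol⁻¹ K⁻¹)(500 K) × ln(0.00151/0.0124)
   = (4.157 kJ/mol)(-2.106) = -8.75 kJ/mol
ΔG < 0, so the forward reaction is spontaneous (proceeds forward).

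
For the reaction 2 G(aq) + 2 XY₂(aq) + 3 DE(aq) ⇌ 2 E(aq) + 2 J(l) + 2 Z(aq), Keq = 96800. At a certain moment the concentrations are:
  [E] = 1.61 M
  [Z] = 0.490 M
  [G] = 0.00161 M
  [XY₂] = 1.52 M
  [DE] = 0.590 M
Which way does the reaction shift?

(J is a pure liquid — omitted from Q.)
Q = [E]²·[Z]² / ([G]²·[XY₂]²·[DE]³) = (1.61)²·(0.490)² / ((0.00161)²·(1.52)²·(0.590)³) = 5.06×10⁵
Q = 5.06×10⁵ > Keq = 96800, so the reverse reaction proceeds.

to the left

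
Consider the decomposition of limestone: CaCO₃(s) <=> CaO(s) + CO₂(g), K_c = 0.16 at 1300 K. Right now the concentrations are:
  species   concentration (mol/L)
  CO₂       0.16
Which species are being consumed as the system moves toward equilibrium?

none (at equilibrium)

(CaCO₃, CaO are pure solids — omitted from Q_c.)
Q_c = [CO₂] = 0.16
Q_c = 0.16 = K_c; the system is at equilibrium.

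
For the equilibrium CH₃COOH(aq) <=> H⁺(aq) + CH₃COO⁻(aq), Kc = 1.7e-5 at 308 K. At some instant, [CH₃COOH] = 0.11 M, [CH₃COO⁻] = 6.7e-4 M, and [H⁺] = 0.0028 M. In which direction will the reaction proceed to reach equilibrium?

Qc = [H⁺]·[CH₃COO⁻] / [CH₃COOH] = (0.0028)·(6.7e-4) / (0.11) = 1.7e-5
Qc = 1.7e-5 = Kc, so the system is already at equilibrium.

no net change (already at equilibrium)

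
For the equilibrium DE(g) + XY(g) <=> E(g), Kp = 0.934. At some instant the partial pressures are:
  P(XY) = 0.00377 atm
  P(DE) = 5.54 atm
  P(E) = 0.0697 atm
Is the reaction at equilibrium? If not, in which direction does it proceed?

reverse (toward reactants)

Qp = P(E) / (P(DE)·P(XY)) = (0.0697) / ((5.54)·(0.00377)) = 3.34
Qp = 3.34 > Kp = 0.934, so the reverse reaction proceeds.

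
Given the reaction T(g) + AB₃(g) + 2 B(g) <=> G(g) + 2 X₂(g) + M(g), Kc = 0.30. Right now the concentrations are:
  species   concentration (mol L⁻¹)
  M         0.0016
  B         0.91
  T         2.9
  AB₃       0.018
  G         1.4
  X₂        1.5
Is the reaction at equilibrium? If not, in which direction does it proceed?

toward products

Qc = [G]·[X₂]²·[M] / ([T]·[AB₃]·[B]²) = (1.4)·(1.5)²·(0.0016) / ((2.9)·(0.018)·(0.91)²) = 0.12
Qc = 0.12 < Kc = 0.30, so the forward reaction proceeds.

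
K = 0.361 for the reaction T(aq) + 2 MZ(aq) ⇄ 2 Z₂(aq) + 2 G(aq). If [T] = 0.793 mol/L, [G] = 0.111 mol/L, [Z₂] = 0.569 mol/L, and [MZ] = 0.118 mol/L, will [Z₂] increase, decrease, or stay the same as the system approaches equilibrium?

stay the same

Q = [Z₂]²·[G]² / ([T]·[MZ]²) = (0.569)²·(0.111)² / ((0.793)·(0.118)²) = 0.361
Q = 0.361 = K; the system is at equilibrium.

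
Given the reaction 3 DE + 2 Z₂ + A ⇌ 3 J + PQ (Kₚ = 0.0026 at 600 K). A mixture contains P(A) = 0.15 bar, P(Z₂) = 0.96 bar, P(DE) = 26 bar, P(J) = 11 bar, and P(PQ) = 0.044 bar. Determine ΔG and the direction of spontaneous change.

Qₚ = P(J)³·P(PQ) / (P(DE)³·P(Z₂)²·P(A)) = (11)³·(0.044) / ((26)³·(0.96)²·(0.15)) = 0.0241
ΔG = RT ln(Qₚ/Kₚ) = (8.314 J mol⁻¹ K⁻¹)(600 K) × ln(0.0241/0.0026)
   = (4.988 kJ/mol)(2.227) = 11.1 kJ/mol
ΔG > 0, so the forward reaction is non-spontaneous (proceeds in reverse).

ΔG = 11.1 kJ/mol; the forward reaction is non-spontaneous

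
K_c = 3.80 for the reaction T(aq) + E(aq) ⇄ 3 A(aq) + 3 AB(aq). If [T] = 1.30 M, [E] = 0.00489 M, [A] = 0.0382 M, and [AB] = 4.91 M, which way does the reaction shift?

Q_c = [A]³·[AB]³ / ([T]·[E]) = (0.0382)³·(4.91)³ / ((1.30)·(0.00489)) = 1.04
Q_c = 1.04 < K_c = 3.80, so the forward reaction proceeds.

in the forward direction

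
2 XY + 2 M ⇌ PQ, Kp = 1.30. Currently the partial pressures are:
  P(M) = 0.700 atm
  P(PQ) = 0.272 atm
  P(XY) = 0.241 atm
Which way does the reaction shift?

to the left

Qp = P(PQ) / (P(XY)²·P(M)²) = (0.272) / ((0.241)²·(0.700)²) = 9.56
Qp = 9.56 > Kp = 1.30, so the reverse reaction proceeds.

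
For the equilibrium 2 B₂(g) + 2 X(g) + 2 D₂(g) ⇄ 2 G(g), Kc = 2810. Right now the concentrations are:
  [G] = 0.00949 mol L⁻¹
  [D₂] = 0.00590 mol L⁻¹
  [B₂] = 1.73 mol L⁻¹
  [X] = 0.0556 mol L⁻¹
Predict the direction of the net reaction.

in the forward direction

Qc = [G]² / ([B₂]²·[X]²·[D₂]²) = (0.00949)² / ((1.73)²·(0.0556)²·(0.00590)²) = 280
Qc = 280 < Kc = 2810, so the forward reaction proceeds.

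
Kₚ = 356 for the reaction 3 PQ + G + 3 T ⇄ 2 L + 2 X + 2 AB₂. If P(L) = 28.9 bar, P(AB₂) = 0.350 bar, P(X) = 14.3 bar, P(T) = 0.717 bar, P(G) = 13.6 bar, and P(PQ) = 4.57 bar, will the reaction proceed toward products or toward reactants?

toward products

Qₚ = P(L)²·P(X)²·P(AB₂)² / (P(PQ)³·P(G)·P(T)³) = (28.9)²·(14.3)²·(0.350)² / ((4.57)³·(13.6)·(0.717)³) = 43.7
Qₚ = 43.7 < Kₚ = 356, so the forward reaction proceeds.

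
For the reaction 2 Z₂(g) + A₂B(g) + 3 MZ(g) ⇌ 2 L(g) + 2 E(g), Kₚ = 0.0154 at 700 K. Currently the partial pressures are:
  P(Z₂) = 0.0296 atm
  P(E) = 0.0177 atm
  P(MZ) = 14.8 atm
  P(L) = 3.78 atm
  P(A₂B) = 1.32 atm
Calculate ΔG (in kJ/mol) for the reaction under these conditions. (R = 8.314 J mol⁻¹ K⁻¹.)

Qₚ = P(L)²·P(E)² / (P(Z₂)²·P(A₂B)·P(MZ)³) = (3.78)²·(0.0177)² / ((0.0296)²·(1.32)·(14.8)³) = 0.00119
ΔG = RT ln(Qₚ/Kₚ) = (8.314 J mol⁻¹ K⁻¹)(700 K) × ln(0.00119/0.0154)
   = (5.820 kJ/mol)(-2.560) = -14.9 kJ/mol
ΔG < 0, so the forward reaction is spontaneous (proceeds forward).

ΔG = -14.9 kJ/mol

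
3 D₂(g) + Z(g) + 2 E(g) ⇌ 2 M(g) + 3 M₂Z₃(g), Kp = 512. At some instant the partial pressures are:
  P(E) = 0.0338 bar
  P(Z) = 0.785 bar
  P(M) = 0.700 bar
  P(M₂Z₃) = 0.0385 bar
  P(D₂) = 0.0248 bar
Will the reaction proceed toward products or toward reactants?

to the left

Qp = P(M)²·P(M₂Z₃)³ / (P(D₂)³·P(Z)·P(E)²) = (0.700)²·(0.0385)³ / ((0.0248)³·(0.785)·(0.0338)²) = 2040
Qp = 2040 > Kp = 512, so the reverse reaction proceeds.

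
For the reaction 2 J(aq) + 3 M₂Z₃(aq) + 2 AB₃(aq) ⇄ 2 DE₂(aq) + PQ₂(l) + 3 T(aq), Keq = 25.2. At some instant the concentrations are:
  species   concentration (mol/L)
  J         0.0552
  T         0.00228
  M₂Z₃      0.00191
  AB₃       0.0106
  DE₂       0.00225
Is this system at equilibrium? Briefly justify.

(PQ₂ is a pure liquid — omitted from Q.)
Q = [DE₂]²·[T]³ / ([J]²·[M₂Z₃]³·[AB₃]²) = (0.00225)²·(0.00228)³ / ((0.0552)²·(0.00191)³·(0.0106)²) = 25.2
Q = 25.2 = Keq; the system is at equilibrium.

yes, at equilibrium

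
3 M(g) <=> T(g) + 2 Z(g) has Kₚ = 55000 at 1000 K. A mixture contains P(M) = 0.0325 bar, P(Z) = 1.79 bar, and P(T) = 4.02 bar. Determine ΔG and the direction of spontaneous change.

Qₚ = P(T)·P(Z)² / P(M)³ = (4.02)·(1.79)² / (0.0325)³ = 3.75×10⁵
ΔG = RT ln(Qₚ/Kₚ) = (8.314 J mol⁻¹ K⁻¹)(1000 K) × ln(3.75×10⁵/55000)
   = (8.314 kJ/mol)(1.920) = 16.0 kJ/mol
ΔG > 0, so the forward reaction is non-spontaneous (proceeds in reverse).

ΔG = 16.0 kJ/mol; the forward reaction is non-spontaneous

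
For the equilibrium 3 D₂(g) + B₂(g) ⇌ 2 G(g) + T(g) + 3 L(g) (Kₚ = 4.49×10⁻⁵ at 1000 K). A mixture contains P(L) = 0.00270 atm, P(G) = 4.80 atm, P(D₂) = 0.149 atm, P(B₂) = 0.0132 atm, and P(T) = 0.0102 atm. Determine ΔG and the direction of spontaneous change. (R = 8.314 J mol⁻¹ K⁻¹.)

ΔG = 7.14 kJ/mol; the forward reaction is non-spontaneous

Qₚ = P(G)²·P(T)·P(L)³ / (P(D₂)³·P(B₂)) = (4.80)²·(0.0102)·(0.00270)³ / ((0.149)³·(0.0132)) = 1.06×10⁻⁴
ΔG = RT ln(Qₚ/Kₚ) = (8.314 J mol⁻¹ K⁻¹)(1000 K) × ln(1.06×10⁻⁴/4.49×10⁻⁵)
   = (8.314 kJ/mol)(0.8590) = 7.14 kJ/mol
ΔG > 0, so the forward reaction is non-spontaneous (proceeds in reverse).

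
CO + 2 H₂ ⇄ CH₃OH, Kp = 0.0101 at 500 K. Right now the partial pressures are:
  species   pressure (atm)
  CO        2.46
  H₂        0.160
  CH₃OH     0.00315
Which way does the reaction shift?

Qp = P(CH₃OH) / (P(CO)·P(H₂)²) = (0.00315) / ((2.46)·(0.160)²) = 0.0500
Qp = 0.0500 > Kp = 0.0101, so the reverse reaction proceeds.

reverse (toward reactants)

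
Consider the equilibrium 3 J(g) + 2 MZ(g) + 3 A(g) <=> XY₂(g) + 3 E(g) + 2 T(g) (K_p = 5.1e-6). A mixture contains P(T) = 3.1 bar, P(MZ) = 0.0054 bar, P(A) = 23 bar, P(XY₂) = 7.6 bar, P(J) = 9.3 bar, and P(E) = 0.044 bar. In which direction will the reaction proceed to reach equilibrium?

reverse (toward reactants)

Q_p = P(XY₂)·P(E)³·P(T)² / (P(J)³·P(MZ)²·P(A)³) = (7.6)·(0.044)³·(3.1)² / ((9.3)³·(0.0054)²·(23)³) = 2.2e-5
Q_p = 2.2e-5 > K_p = 5.1e-6, so the reverse reaction proceeds.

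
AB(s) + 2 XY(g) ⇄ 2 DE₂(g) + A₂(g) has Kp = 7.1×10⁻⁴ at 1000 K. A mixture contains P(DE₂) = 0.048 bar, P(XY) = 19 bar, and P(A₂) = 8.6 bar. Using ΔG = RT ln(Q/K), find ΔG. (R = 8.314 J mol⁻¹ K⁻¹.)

ΔG = -21.3 kJ/mol

(AB is a pure solid — omitted from Qp.)
Qp = P(DE₂)²·P(A₂) / P(XY)² = (0.048)²·(8.6) / (19)² = 5.49×10⁻⁵
ΔG = RT ln(Qp/Kp) = (8.314 J mol⁻¹ K⁻¹)(1000 K) × ln(5.49×10⁻⁵/7.1×10⁻⁴)
   = (8.314 kJ/mol)(-2.560) = -21.3 kJ/mol
ΔG < 0, so the forward reaction is spontaneous (proceeds forward).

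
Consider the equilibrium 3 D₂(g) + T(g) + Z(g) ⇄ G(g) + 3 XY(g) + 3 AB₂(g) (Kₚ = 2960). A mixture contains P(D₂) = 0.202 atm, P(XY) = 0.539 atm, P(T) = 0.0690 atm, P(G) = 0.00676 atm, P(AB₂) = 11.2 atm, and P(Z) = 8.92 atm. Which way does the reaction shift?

Qₚ = P(G)·P(XY)³·P(AB₂)³ / (P(D₂)³·P(T)·P(Z)) = (0.00676)·(0.539)³·(11.2)³ / ((0.202)³·(0.0690)·(8.92)) = 293
Qₚ = 293 < Kₚ = 2960, so the forward reaction proceeds.

toward products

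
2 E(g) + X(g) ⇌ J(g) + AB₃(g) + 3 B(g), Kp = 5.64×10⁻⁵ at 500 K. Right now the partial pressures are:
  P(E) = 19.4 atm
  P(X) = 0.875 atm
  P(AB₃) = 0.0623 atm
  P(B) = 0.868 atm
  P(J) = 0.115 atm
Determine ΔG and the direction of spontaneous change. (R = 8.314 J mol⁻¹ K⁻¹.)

ΔG = -5.73 kJ/mol; the forward reaction is spontaneous

Qp = P(J)·P(AB₃)·P(B)³ / (P(E)²·P(X)) = (0.115)·(0.0623)·(0.868)³ / ((19.4)²·(0.875)) = 1.42×10⁻⁵
ΔG = RT ln(Qp/Kp) = (8.314 J mol⁻¹ K⁻¹)(500 K) × ln(1.42×10⁻⁵/5.64×10⁻⁵)
   = (4.157 kJ/mol)(-1.379) = -5.73 kJ/mol
ΔG < 0, so the forward reaction is spontaneous (proceeds forward).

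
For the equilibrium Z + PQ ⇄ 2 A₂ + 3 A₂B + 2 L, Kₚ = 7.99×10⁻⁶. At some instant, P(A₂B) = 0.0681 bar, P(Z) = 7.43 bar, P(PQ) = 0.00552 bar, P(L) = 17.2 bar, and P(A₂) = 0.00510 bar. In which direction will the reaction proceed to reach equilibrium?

in the reverse direction

Qₚ = P(A₂)²·P(A₂B)³·P(L)² / (P(Z)·P(PQ)) = (0.00510)²·(0.0681)³·(17.2)² / ((7.43)·(0.00552)) = 5.93×10⁻⁵
Qₚ = 5.93×10⁻⁵ > Kₚ = 7.99×10⁻⁶, so the reverse reaction proceeds.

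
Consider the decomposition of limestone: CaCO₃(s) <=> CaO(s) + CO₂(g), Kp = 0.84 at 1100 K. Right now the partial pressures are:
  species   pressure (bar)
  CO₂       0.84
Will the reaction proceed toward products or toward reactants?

(CaCO₃, CaO are pure solids — omitted from Qp.)
Qp = P(CO₂) = 0.84
Qp = 0.84 = Kp, so the system is already at equilibrium.

no net change (already at equilibrium)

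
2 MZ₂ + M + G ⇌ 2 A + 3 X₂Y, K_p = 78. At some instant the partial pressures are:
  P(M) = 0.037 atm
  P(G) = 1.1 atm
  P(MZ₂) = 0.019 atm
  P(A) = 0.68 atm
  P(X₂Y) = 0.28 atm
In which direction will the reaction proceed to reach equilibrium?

Q_p = P(A)²·P(X₂Y)³ / (P(MZ₂)²·P(M)·P(G)) = (0.68)²·(0.28)³ / ((0.019)²·(0.037)·(1.1)) = 690
Q_p = 690 > K_p = 78, so the reverse reaction proceeds.

to the left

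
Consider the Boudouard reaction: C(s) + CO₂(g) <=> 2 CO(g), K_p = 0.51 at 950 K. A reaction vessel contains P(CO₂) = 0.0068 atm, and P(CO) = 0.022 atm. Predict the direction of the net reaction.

toward products

(C is a pure solid — omitted from Q_p.)
Q_p = P(CO)² / P(CO₂) = (0.022)² / (0.0068) = 0.071
Q_p = 0.071 < K_p = 0.51, so the forward reaction proceeds.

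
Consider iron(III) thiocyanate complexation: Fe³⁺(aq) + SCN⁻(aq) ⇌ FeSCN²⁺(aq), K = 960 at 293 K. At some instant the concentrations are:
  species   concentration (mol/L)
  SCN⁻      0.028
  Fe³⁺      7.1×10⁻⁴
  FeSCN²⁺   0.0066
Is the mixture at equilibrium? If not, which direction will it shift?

no; Q < K, reaction proceeds forward

Q = [FeSCN²⁺] / ([Fe³⁺]·[SCN⁻]) = (0.0066) / ((7.1×10⁻⁴)·(0.028)) = 330
Q = 330 < K = 960: net forward reaction.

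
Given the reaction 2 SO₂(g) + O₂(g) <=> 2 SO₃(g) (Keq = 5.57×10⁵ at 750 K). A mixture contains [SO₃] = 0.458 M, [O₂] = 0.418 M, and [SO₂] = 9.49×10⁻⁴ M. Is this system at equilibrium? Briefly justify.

Q = [SO₃]² / ([SO₂]²·[O₂]) = (0.458)² / ((9.49×10⁻⁴)²·(0.418)) = 5.57×10⁵
Q = 5.57×10⁵ = Keq; the system is at equilibrium.

yes, at equilibrium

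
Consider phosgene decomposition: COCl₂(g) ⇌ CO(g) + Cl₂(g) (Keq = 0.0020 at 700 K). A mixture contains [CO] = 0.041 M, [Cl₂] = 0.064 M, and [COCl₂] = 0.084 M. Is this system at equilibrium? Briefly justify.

Q = [CO]·[Cl₂] / [COCl₂] = (0.041)·(0.064) / (0.084) = 0.031
Q = 0.031 > Keq = 0.0020: net reverse reaction.

no; Q > K, reaction proceeds in reverse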